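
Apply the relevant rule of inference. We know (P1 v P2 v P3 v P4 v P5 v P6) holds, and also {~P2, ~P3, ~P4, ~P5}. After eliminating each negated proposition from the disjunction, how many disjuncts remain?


Original disjuncts (6): P1, P2, P3, P4, P5, P6
Negated (eliminate): ~P2, ~P3, ~P4, ~P5
Remaining disjuncts: P1, P6
Count = 6 - 4 = 2

2


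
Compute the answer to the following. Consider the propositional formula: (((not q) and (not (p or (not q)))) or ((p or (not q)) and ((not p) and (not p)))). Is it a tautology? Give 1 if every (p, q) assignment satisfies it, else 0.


Check all 4 assignments:
p=0, q=0: 1
p=0, q=1: 0
p=1, q=0: 0
p=1, q=1: 0
Satisfying count = 1/4.
Tautology iff count = 4: no.

0


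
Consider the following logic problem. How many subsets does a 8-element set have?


The power set of a set with n elements has 2^n elements.
|P(S)| = 2^8 = 256

256


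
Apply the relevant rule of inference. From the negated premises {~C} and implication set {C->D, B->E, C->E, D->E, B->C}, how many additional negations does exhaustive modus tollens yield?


Initial negated facts: {~C}
Apply modus tollens to closure:
  ~C and B->C  =>  ~B
Final negated: {~B, ~C}
New negations: {~B}
Count = 1

1


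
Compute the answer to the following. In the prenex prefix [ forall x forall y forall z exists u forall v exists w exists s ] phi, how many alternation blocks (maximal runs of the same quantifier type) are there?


Quantifier-type sequence: A A A E A E E  (A=forall, E=exists)
Group into maximal same-type runs:
  Ax3 | Ex1 | Ax1 | Ex2
Number of blocks = 4

4


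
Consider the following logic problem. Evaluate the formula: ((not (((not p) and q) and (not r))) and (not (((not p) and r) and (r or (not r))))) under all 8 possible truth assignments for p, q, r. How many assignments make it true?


Check all 8 assignments:
p=0, q=0, r=0: 1
p=0, q=0, r=1: 0
p=0, q=1, r=0: 0
p=0, q=1, r=1: 0
p=1, q=0, r=0: 1
p=1, q=0, r=1: 1
p=1, q=1, r=0: 1
p=1, q=1, r=1: 1
Count of True = 5

5


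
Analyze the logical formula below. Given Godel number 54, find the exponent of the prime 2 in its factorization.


Factorize 54 by dividing by 2 repeatedly.
Division steps: 2 divides 54 exactly 1 time(s).
Exponent of 2 = 1

1


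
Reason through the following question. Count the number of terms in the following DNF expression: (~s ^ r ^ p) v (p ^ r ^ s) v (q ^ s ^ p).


A DNF formula is a disjunction of terms (conjunctions).
Terms are separated by v.
Counting the disjuncts: 3 terms.

3


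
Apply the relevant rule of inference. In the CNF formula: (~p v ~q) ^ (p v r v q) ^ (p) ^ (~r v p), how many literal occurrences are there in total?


Counting literals in each clause:
Clause 1: 2 literal(s)
Clause 2: 3 literal(s)
Clause 3: 1 literal(s)
Clause 4: 2 literal(s)
Total = 8

8


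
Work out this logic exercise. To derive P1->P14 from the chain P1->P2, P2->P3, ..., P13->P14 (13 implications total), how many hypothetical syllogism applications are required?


With 13 implications in a chain connecting 14 propositions:
P1->P2, P2->P3, ..., P13->P14
Steps needed = (number of implications) - 1 = 13 - 1 = 12

12


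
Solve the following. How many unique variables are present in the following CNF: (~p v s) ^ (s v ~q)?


Identify each variable that appears in the formula.
Variables found: p, q, s
Count = 3

3


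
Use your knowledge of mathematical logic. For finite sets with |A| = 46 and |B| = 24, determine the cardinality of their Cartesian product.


The Cartesian product A x B contains all ordered pairs (a, b).
|A x B| = |A| * |B| = 46 * 24 = 1104

1104


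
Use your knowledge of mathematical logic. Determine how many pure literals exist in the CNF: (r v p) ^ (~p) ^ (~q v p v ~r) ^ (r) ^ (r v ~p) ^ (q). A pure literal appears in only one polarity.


Check each variable for pure literal status:
p: mixed (not pure)
q: mixed (not pure)
r: mixed (not pure)
Pure literal count = 0

0


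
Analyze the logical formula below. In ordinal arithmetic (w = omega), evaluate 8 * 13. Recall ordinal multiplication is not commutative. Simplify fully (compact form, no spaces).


Compute 8 * 13.
Ordinal * is associative and left-distributive over +, but NOT commutative; for finite n>1, n*w = w but w*n stays w*n.
Both finite; ordinal * agrees with natural *: 8 * 13 = 104.
Result = 104

104


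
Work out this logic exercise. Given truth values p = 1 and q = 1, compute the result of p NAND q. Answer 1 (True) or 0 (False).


p = 1, q = 1
Operation: p NAND q
Evaluate: 1 NAND 1 = 0

0


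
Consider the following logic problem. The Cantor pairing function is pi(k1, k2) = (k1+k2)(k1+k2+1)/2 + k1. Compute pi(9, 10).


k1 + k2 = 19
(k1+k2)(k1+k2+1)/2 = 19 * 20 / 2 = 190
pi = 190 + 9 = 199

199


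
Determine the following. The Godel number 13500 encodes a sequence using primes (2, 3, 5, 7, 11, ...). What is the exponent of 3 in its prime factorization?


Factorize 13500 by dividing by 3 repeatedly.
Division steps: 3 divides 13500 exactly 3 time(s).
Exponent of 3 = 3

3


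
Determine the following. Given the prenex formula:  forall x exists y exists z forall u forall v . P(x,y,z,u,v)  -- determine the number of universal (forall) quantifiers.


Quantifier prefix: forall x exists y exists z forall u forall v
Mark each quantifier type:
  U E E U U
Universal count = 3, Existential count = 2
Asked for universal (forall) quantifiers: 3

3


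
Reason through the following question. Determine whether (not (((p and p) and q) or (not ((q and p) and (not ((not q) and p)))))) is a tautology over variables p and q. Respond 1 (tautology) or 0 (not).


Check all 4 assignments:
p=0, q=0: 0
p=0, q=1: 0
p=1, q=0: 0
p=1, q=1: 0
Satisfying count = 0/4.
Tautology iff count = 4: no.

0


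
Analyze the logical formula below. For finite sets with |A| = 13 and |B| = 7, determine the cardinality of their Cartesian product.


The Cartesian product A x B contains all ordered pairs (a, b).
|A x B| = |A| * |B| = 13 * 7 = 91

91


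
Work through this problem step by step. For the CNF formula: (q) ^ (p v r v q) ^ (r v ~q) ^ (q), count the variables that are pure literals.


Check each variable for pure literal status:
p: pure positive
q: mixed (not pure)
r: pure positive
Pure literal count = 2

2


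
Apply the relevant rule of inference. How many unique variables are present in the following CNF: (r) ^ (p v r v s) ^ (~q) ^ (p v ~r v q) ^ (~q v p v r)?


Identify each variable that appears in the formula.
Variables found: p, q, r, s
Count = 4

4


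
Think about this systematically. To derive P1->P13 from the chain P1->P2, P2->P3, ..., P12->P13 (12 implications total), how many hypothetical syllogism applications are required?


With 12 implications in a chain connecting 13 propositions:
P1->P2, P2->P3, ..., P12->P13
Steps needed = (number of implications) - 1 = 12 - 1 = 11

11


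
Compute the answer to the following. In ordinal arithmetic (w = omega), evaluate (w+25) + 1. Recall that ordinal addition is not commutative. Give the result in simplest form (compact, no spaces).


Compute (w+25) + 1.
Ordinal + is associative but NOT commutative; for finite n>0, n + w = w but w + n stays w+n.
By associativity: (w+25) + 1 = w + (25+1) = w+26.
Result = w+26

w+26


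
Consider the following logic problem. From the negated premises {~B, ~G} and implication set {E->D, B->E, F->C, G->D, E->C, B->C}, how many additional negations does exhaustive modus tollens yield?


Initial negated facts: {~B, ~G}
Apply modus tollens to closure:
  (no implication fires)
Final negated: {~B, ~G}
New negations: {(none)}
Count = 0

0


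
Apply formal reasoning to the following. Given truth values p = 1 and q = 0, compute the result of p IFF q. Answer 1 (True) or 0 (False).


p = 1, q = 0
Operation: p IFF q
Evaluate: 1 IFF 0 = 0

0


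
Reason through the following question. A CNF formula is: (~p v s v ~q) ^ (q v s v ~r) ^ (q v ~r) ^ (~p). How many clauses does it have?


A CNF formula is a conjunction of clauses.
Clauses are separated by ^.
Counting the conjuncts: 4 clauses.

4


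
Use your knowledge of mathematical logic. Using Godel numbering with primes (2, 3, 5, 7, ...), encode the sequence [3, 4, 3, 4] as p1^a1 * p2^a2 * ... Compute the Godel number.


Encode each element as an exponent of the corresponding prime:
  2^3 = 8
  3^4 = 81
  5^3 = 125
  7^4 = 2401
Product = 8 * 81 * 125 * 2401 = 194481000

194481000


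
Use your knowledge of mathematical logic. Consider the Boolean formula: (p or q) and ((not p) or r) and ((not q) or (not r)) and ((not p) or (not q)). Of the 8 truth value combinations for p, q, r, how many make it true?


Evaluate all 8 assignments for p, q, r:
p=0, q=0, r=0: 0
p=0, q=0, r=1: 0
p=0, q=1, r=0: 1
p=0, q=1, r=1: 0
p=1, q=0, r=0: 0
p=1, q=0, r=1: 1
p=1, q=1, r=0: 0
p=1, q=1, r=1: 0
Satisfying count = 2

2


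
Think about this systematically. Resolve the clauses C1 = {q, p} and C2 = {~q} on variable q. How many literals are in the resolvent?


Remove q from C1 and ~q from C2.
C1 remainder: {p}
C2 remainder: {}
Union (resolvent): {p}
Resolvent has 1 literal(s).

1


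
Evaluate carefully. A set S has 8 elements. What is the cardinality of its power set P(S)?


The power set of a set with n elements has 2^n elements.
|P(S)| = 2^8 = 256

256


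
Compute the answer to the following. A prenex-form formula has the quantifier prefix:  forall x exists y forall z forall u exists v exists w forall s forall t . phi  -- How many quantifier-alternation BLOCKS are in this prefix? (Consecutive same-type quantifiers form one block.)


Quantifier-type sequence: A E A A E E A A  (A=forall, E=exists)
Group into maximal same-type runs:
  Ax1 | Ex1 | Ax2 | Ex2 | Ax2
Number of blocks = 5

5


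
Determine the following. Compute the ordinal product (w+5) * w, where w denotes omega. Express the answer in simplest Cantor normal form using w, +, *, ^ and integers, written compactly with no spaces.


Compute (w+5) * w.
Ordinal * is associative and left-distributive over +, but NOT commutative; for finite n>1, n*w = w but w*n stays w*n.
(w+5) * w = sup{(w+5)*k : k<w} = sup{w*k+5} = w^2 (the +5 tail is absorbed in the limit).
Result = w^2

w^2


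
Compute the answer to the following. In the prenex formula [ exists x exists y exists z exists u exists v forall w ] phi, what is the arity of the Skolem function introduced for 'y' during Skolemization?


Quantifier prefix: exists x exists y exists z exists u exists v forall w
'y' is existentially quantified at position 2.
No universal quantifiers precede it.
Skolem function arity = 0 (a Skolem constant)

0


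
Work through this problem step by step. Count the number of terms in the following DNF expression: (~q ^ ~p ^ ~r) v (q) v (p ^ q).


A DNF formula is a disjunction of terms (conjunctions).
Terms are separated by v.
Counting the disjuncts: 3 terms.

3


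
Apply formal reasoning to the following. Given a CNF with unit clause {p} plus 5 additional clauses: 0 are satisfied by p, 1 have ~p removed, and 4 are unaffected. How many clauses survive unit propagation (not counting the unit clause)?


Satisfied (removed): 0
Shortened (remain): 1
Unchanged (remain): 4
Remaining = 1 + 4 = 5

5


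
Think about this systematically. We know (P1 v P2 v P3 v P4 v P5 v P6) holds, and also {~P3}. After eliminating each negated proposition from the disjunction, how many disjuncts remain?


Original disjuncts (6): P1, P2, P3, P4, P5, P6
Negated (eliminate): ~P3
Remaining disjuncts: P1, P2, P4, P5, P6
Count = 6 - 1 = 5

5


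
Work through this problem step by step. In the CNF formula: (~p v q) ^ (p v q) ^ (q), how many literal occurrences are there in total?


Counting literals in each clause:
Clause 1: 2 literal(s)
Clause 2: 2 literal(s)
Clause 3: 1 literal(s)
Total = 5

5


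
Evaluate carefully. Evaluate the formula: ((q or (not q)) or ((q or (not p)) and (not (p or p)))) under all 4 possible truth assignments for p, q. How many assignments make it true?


Check all 4 assignments:
p=0, q=0: 1
p=0, q=1: 1
p=1, q=0: 1
p=1, q=1: 1
Count of True = 4

4


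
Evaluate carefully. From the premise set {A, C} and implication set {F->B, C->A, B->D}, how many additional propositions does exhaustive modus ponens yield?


Initial facts: {A, C}
Apply modus ponens to closure:
  (no implication fires)
Final known: {A, C}
New propositions: {(none)}
Count = 0

0


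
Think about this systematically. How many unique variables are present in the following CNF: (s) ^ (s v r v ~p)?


Identify each variable that appears in the formula.
Variables found: p, r, s
Count = 3

3


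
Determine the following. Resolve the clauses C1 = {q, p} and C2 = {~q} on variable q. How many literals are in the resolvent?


Remove q from C1 and ~q from C2.
C1 remainder: {p}
C2 remainder: {}
Union (resolvent): {p}
Resolvent has 1 literal(s).

1


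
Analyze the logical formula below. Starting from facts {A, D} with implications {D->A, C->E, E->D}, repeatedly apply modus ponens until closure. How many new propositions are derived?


Initial facts: {A, D}
Apply modus ponens to closure:
  (no implication fires)
Final known: {A, D}
New propositions: {(none)}
Count = 0

0


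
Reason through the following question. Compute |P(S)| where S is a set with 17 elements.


The power set of a set with n elements has 2^n elements.
|P(S)| = 2^17 = 131072

131072


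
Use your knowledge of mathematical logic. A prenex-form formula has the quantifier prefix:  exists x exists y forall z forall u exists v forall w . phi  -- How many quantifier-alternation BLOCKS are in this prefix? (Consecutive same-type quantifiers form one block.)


Quantifier-type sequence: E E A A E A  (A=forall, E=exists)
Group into maximal same-type runs:
  Ex2 | Ax2 | Ex1 | Ax1
Number of blocks = 4

4


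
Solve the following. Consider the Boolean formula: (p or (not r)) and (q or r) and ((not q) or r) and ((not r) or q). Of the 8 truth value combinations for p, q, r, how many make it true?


Evaluate all 8 assignments for p, q, r:
p=0, q=0, r=0: 0
p=0, q=0, r=1: 0
p=0, q=1, r=0: 0
p=0, q=1, r=1: 0
p=1, q=0, r=0: 0
p=1, q=0, r=1: 0
p=1, q=1, r=0: 0
p=1, q=1, r=1: 1
Satisfying count = 1

1


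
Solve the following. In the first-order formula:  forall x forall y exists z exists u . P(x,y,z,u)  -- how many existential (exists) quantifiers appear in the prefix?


Quantifier prefix: forall x forall y exists z exists u
Mark each quantifier type:
  U U E E
Universal count = 2, Existential count = 2
Asked for existential (exists) quantifiers: 2

2


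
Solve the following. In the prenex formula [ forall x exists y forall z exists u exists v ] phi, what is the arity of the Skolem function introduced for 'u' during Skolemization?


Quantifier prefix: forall x exists y forall z exists u exists v
'u' is existentially quantified at position 4.
Universal variables preceding it: x, z
Skolem function arity = 2

2


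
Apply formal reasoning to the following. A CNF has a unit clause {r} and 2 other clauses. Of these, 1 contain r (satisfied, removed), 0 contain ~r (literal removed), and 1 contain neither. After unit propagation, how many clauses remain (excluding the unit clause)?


Satisfied (removed): 1
Shortened (remain): 0
Unchanged (remain): 1
Remaining = 0 + 1 = 1

1


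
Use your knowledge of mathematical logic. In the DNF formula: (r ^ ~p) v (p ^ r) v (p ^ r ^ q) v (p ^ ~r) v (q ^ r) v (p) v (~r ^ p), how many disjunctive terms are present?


A DNF formula is a disjunction of terms (conjunctions).
Terms are separated by v.
Counting the disjuncts: 7 terms.

7


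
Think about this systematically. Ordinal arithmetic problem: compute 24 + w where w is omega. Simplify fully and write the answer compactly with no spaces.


Compute 24 + w.
Ordinal + is associative but NOT commutative; for finite n>0, n + w = w but w + n stays w+n.
Any finite left addend is absorbed by w on the right: 24 + w = w.
Result = w

w


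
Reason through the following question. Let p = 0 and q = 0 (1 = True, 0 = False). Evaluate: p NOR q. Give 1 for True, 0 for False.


p = 0, q = 0
Operation: p NOR q
Evaluate: 0 NOR 0 = 1

1


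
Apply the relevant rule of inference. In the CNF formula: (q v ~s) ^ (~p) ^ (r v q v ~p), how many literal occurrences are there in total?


Counting literals in each clause:
Clause 1: 2 literal(s)
Clause 2: 1 literal(s)
Clause 3: 3 literal(s)
Total = 6

6


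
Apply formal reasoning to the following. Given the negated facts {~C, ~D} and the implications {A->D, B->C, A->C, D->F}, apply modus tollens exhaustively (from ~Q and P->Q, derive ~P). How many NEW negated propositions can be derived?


Initial negated facts: {~C, ~D}
Apply modus tollens to closure:
  ~D and A->D  =>  ~A
  ~C and B->C  =>  ~B
Final negated: {~A, ~B, ~C, ~D}
New negations: {~A, ~B}
Count = 2

2


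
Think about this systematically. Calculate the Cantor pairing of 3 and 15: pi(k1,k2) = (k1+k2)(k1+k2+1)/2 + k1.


k1 + k2 = 18
(k1+k2)(k1+k2+1)/2 = 18 * 19 / 2 = 171
pi = 171 + 3 = 174

174


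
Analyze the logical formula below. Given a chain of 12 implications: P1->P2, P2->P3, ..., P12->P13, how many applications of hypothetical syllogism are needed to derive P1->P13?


With 12 implications in a chain connecting 13 propositions:
P1->P2, P2->P3, ..., P12->P13
Steps needed = (number of implications) - 1 = 12 - 1 = 11

11


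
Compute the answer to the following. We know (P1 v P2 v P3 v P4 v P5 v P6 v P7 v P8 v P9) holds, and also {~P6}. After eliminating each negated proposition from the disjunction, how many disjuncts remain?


Original disjuncts (9): P1, P2, P3, P4, P5, P6, P7, P8, P9
Negated (eliminate): ~P6
Remaining disjuncts: P1, P2, P3, P4, P5, P7, P8, P9
Count = 9 - 1 = 8

8


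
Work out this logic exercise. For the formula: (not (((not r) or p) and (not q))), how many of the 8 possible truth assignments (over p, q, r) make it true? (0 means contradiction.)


Check all 8 assignments:
p=0, q=0, r=0: 0
p=0, q=0, r=1: 1
p=0, q=1, r=0: 1
p=0, q=1, r=1: 1
p=1, q=0, r=0: 0
p=1, q=0, r=1: 0
p=1, q=1, r=0: 1
p=1, q=1, r=1: 1
Count of True = 5

5


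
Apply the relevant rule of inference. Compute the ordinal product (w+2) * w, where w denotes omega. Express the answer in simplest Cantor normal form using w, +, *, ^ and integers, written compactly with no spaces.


Compute (w+2) * w.
Ordinal * is associative and left-distributive over +, but NOT commutative; for finite n>1, n*w = w but w*n stays w*n.
(w+2) * w = sup{(w+2)*k : k<w} = sup{w*k+2} = w^2 (the +2 tail is absorbed in the limit).
Result = w^2

w^2


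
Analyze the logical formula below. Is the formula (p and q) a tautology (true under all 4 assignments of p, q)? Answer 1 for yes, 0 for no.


Check all 4 assignments:
p=0, q=0: 0
p=0, q=1: 0
p=1, q=0: 0
p=1, q=1: 1
Satisfying count = 1/4.
Tautology iff count = 4: no.

0


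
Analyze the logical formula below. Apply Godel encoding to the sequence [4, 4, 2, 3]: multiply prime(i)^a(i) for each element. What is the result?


Encode each element as an exponent of the corresponding prime:
  2^4 = 16
  3^4 = 81
  5^2 = 25
  7^3 = 343
Product = 16 * 81 * 25 * 343 = 11113200

11113200


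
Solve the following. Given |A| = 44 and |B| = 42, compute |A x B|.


The Cartesian product A x B contains all ordered pairs (a, b).
|A x B| = |A| * |B| = 44 * 42 = 1848

1848


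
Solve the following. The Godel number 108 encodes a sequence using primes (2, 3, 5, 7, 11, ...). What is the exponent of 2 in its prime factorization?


Factorize 108 by dividing by 2 repeatedly.
Division steps: 2 divides 108 exactly 2 time(s).
Exponent of 2 = 2

2


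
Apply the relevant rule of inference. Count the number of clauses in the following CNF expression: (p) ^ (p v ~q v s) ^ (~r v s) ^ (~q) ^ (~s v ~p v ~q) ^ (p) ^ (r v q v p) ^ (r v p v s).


A CNF formula is a conjunction of clauses.
Clauses are separated by ^.
Counting the conjuncts: 8 clauses.

8


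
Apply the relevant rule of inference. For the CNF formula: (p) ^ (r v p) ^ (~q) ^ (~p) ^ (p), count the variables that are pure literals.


Check each variable for pure literal status:
p: mixed (not pure)
q: pure negative
r: pure positive
Pure literal count = 2

2


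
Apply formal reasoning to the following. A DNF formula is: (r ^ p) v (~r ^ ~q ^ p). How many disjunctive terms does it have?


A DNF formula is a disjunction of terms (conjunctions).
Terms are separated by v.
Counting the disjuncts: 2 terms.

2


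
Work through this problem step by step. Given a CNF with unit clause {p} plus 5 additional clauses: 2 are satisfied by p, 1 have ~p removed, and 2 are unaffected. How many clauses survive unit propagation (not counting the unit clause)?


Satisfied (removed): 2
Shortened (remain): 1
Unchanged (remain): 2
Remaining = 1 + 2 = 3

3


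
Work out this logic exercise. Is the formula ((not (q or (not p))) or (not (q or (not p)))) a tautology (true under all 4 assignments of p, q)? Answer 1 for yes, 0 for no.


Check all 4 assignments:
p=0, q=0: 0
p=0, q=1: 0
p=1, q=0: 1
p=1, q=1: 0
Satisfying count = 1/4.
Tautology iff count = 4: no.

0


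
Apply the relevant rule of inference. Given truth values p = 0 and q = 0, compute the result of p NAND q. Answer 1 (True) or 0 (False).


p = 0, q = 0
Operation: p NAND q
Evaluate: 0 NAND 0 = 1

1


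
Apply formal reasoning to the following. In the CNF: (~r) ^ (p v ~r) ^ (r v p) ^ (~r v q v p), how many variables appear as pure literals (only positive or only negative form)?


Check each variable for pure literal status:
p: pure positive
q: pure positive
r: mixed (not pure)
Pure literal count = 2

2


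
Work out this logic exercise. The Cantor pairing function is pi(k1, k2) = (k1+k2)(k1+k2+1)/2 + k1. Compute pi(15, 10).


k1 + k2 = 25
(k1+k2)(k1+k2+1)/2 = 25 * 26 / 2 = 325
pi = 325 + 15 = 340

340


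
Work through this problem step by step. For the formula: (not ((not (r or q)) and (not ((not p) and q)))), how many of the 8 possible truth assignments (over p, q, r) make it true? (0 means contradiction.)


Check all 8 assignments:
p=0, q=0, r=0: 0
p=0, q=0, r=1: 1
p=0, q=1, r=0: 1
p=0, q=1, r=1: 1
p=1, q=0, r=0: 0
p=1, q=0, r=1: 1
p=1, q=1, r=0: 1
p=1, q=1, r=1: 1
Count of True = 6

6


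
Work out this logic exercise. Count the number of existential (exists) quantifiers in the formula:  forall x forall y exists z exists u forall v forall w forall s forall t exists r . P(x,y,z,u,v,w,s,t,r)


Quantifier prefix: forall x forall y exists z exists u forall v forall w forall s forall t exists r
Mark each quantifier type:
  U U E E U U U U E
Universal count = 6, Existential count = 3
Asked for existential (exists) quantifiers: 3

3


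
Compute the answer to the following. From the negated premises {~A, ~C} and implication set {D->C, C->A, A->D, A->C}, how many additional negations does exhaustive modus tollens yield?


Initial negated facts: {~A, ~C}
Apply modus tollens to closure:
  ~C and D->C  =>  ~D
Final negated: {~A, ~C, ~D}
New negations: {~D}
Count = 1

1


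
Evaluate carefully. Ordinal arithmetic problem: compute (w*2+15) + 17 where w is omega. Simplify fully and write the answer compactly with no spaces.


Compute (w*2+15) + 17.
Ordinal + is associative but NOT commutative; for finite n>0, n + w = w but w + n stays w+n.
By associativity: (w*2+15) + 17 = w*2 + (15+17) = w*2+32.
Result = w*2+32

w*2+32


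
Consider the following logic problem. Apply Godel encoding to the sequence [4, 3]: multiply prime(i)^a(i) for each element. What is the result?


Encode each element as an exponent of the corresponding prime:
  2^4 = 16
  3^3 = 27
Product = 16 * 27 = 432

432


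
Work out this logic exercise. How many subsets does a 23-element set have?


The power set of a set with n elements has 2^n elements.
|P(S)| = 2^23 = 8388608

8388608


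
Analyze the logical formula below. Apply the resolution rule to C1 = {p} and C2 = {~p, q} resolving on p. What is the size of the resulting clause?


Remove p from C1 and ~p from C2.
C1 remainder: {}
C2 remainder: {q}
Union (resolvent): {q}
Resolvent has 1 literal(s).

1


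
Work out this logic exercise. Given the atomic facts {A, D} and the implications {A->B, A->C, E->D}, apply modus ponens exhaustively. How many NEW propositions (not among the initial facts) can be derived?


Initial facts: {A, D}
Apply modus ponens to closure:
  A and A->B  =>  B
  A and A->C  =>  C
Final known: {A, B, C, D}
New propositions: {B, C}
Count = 2

2


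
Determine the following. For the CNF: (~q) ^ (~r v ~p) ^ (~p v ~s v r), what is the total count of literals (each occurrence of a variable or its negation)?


Counting literals in each clause:
Clause 1: 1 literal(s)
Clause 2: 2 literal(s)
Clause 3: 3 literal(s)
Total = 6

6


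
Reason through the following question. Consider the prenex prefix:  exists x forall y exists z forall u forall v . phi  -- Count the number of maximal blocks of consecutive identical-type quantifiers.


Quantifier-type sequence: E A E A A  (A=forall, E=exists)
Group into maximal same-type runs:
  Ex1 | Ax1 | Ex1 | Ax2
Number of blocks = 4

4


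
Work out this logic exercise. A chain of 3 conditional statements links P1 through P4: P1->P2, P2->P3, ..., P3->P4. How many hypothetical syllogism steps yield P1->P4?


With 3 implications in a chain connecting 4 propositions:
P1->P2, P2->P3, ..., P3->P4
Steps needed = (number of implications) - 1 = 3 - 1 = 2

2


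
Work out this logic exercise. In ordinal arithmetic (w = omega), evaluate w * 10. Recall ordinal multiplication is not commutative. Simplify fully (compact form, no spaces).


Compute w * 10.
Ordinal * is associative and left-distributive over +, but NOT commutative; for finite n>1, n*w = w but w*n stays w*n.
w * 10 means 10 copies of w concatenated: w*10.
Result = w*10

w*10


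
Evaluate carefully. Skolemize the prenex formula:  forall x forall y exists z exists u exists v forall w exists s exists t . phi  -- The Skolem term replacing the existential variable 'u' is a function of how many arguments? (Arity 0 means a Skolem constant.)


Quantifier prefix: forall x forall y exists z exists u exists v forall w exists s exists t
'u' is existentially quantified at position 4.
Universal variables preceding it: x, y
Skolem function arity = 2

2


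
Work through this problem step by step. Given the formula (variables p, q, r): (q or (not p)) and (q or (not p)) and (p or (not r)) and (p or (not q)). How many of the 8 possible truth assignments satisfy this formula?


Evaluate all 8 assignments for p, q, r:
p=0, q=0, r=0: 1
p=0, q=0, r=1: 0
p=0, q=1, r=0: 0
p=0, q=1, r=1: 0
p=1, q=0, r=0: 0
p=1, q=0, r=1: 0
p=1, q=1, r=0: 1
p=1, q=1, r=1: 1
Satisfying count = 3

3


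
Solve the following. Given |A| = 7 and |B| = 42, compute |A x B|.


The Cartesian product A x B contains all ordered pairs (a, b).
|A x B| = |A| * |B| = 7 * 42 = 294

294


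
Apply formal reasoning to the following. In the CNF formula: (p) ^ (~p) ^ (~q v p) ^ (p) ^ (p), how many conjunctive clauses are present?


A CNF formula is a conjunction of clauses.
Clauses are separated by ^.
Counting the conjuncts: 5 clauses.

5


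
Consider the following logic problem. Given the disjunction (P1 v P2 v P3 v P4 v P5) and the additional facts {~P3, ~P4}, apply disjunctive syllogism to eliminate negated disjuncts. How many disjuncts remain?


Original disjuncts (5): P1, P2, P3, P4, P5
Negated (eliminate): ~P3, ~P4
Remaining disjuncts: P1, P2, P5
Count = 5 - 2 = 3

3


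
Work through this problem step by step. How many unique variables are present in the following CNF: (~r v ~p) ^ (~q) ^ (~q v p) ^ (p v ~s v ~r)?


Identify each variable that appears in the formula.
Variables found: p, q, r, s
Count = 4

4


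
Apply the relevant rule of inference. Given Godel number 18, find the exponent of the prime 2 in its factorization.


Factorize 18 by dividing by 2 repeatedly.
Division steps: 2 divides 18 exactly 1 time(s).
Exponent of 2 = 1

1


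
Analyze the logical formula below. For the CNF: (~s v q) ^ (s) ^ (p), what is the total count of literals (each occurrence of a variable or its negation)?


Counting literals in each clause:
Clause 1: 2 literal(s)
Clause 2: 1 literal(s)
Clause 3: 1 literal(s)
Total = 4

4


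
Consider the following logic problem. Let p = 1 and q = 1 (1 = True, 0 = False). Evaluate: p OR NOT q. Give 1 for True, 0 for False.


p = 1, q = 1
Operation: p OR NOT q
Evaluate: 1 OR NOT 1 = 1

1


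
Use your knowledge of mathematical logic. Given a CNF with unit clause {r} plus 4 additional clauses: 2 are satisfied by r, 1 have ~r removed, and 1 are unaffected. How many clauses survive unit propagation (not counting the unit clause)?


Satisfied (removed): 2
Shortened (remain): 1
Unchanged (remain): 1
Remaining = 1 + 1 = 2

2


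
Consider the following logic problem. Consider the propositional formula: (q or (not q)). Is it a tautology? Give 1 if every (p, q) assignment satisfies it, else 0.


Check all 4 assignments:
p=0, q=0: 1
p=0, q=1: 1
p=1, q=0: 1
p=1, q=1: 1
Satisfying count = 4/4.
Tautology iff count = 4: yes.

1


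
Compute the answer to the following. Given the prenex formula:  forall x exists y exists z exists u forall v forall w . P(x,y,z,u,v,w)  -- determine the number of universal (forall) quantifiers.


Quantifier prefix: forall x exists y exists z exists u forall v forall w
Mark each quantifier type:
  U E E E U U
Universal count = 3, Existential count = 3
Asked for universal (forall) quantifiers: 3

3


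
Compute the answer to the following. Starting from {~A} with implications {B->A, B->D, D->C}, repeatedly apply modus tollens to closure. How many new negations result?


Initial negated facts: {~A}
Apply modus tollens to closure:
  ~A and B->A  =>  ~B
Final negated: {~A, ~B}
New negations: {~B}
Count = 1

1


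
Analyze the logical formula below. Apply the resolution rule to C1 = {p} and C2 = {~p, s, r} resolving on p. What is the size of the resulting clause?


Remove p from C1 and ~p from C2.
C1 remainder: {}
C2 remainder: {s, r}
Union (resolvent): {r, s}
Resolvent has 2 literal(s).

2


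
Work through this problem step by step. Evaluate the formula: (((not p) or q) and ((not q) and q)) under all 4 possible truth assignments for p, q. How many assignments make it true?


Check all 4 assignments:
p=0, q=0: 0
p=0, q=1: 0
p=1, q=0: 0
p=1, q=1: 0
Count of True = 0

0


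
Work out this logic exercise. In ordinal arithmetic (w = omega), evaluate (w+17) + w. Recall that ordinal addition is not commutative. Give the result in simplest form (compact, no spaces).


Compute (w+17) + w.
Ordinal + is associative but NOT commutative; for finite n>0, n + w = w but w + n stays w+n.
(w+17) + w = w + (17+w) = w + w = w*2 (the finite tail 17 is absorbed by the right w).
Result = w*2

w*2


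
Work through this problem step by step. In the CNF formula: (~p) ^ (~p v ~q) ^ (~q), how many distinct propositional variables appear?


Identify each variable that appears in the formula.
Variables found: p, q
Count = 2

2


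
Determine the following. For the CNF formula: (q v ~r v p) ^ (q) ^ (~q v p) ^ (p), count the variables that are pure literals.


Check each variable for pure literal status:
p: pure positive
q: mixed (not pure)
r: pure negative
Pure literal count = 2

2


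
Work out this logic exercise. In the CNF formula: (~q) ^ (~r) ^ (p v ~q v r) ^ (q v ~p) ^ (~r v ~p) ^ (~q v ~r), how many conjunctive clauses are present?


A CNF formula is a conjunction of clauses.
Clauses are separated by ^.
Counting the conjuncts: 6 clauses.

6


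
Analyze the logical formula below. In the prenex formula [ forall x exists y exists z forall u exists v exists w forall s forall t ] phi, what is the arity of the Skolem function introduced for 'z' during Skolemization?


Quantifier prefix: forall x exists y exists z forall u exists v exists w forall s forall t
'z' is existentially quantified at position 3.
Universal variables preceding it: x
Skolem function arity = 1

1


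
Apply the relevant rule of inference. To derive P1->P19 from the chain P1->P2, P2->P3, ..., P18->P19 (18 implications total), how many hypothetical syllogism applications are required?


With 18 implications in a chain connecting 19 propositions:
P1->P2, P2->P3, ..., P18->P19
Steps needed = (number of implications) - 1 = 18 - 1 = 17

17


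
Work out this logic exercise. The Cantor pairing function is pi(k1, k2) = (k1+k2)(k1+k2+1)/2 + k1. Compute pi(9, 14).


k1 + k2 = 23
(k1+k2)(k1+k2+1)/2 = 23 * 24 / 2 = 276
pi = 276 + 9 = 285

285


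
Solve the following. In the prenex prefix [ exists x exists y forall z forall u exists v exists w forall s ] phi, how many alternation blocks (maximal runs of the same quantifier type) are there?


Quantifier-type sequence: E E A A E E A  (A=forall, E=exists)
Group into maximal same-type runs:
  Ex2 | Ax2 | Ex2 | Ax1
Number of blocks = 4

4


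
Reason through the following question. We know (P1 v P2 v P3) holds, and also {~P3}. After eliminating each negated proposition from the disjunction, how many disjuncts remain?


Original disjuncts (3): P1, P2, P3
Negated (eliminate): ~P3
Remaining disjuncts: P1, P2
Count = 3 - 1 = 2

2


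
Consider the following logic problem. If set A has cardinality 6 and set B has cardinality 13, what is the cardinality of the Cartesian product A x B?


The Cartesian product A x B contains all ordered pairs (a, b).
|A x B| = |A| * |B| = 6 * 13 = 78

78


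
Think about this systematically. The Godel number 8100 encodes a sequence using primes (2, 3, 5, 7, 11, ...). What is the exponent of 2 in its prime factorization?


Factorize 8100 by dividing by 2 repeatedly.
Division steps: 2 divides 8100 exactly 2 time(s).
Exponent of 2 = 2

2


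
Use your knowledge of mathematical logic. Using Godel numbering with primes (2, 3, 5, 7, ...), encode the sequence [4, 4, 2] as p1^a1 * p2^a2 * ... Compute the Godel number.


Encode each element as an exponent of the corresponding prime:
  2^4 = 16
  3^4 = 81
  5^2 = 25
Product = 16 * 81 * 25 = 32400

32400


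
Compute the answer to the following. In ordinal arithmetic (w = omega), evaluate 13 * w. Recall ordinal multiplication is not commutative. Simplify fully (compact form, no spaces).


Compute 13 * w.
Ordinal * is associative and left-distributive over +, but NOT commutative; for finite n>1, n*w = w but w*n stays w*n.
For finite n>0, n * w = sup{n*k : k<w} = w. So 13 * w = w.
Result = w

w


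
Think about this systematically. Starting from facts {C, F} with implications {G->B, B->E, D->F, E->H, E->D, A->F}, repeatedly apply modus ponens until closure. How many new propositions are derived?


Initial facts: {C, F}
Apply modus ponens to closure:
  (no implication fires)
Final known: {C, F}
New propositions: {(none)}
Count = 0

0


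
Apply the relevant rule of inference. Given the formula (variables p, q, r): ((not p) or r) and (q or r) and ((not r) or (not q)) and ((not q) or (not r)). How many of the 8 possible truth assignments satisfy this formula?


Evaluate all 8 assignments for p, q, r:
p=0, q=0, r=0: 0
p=0, q=0, r=1: 1
p=0, q=1, r=0: 1
p=0, q=1, r=1: 0
p=1, q=0, r=0: 0
p=1, q=0, r=1: 1
p=1, q=1, r=0: 0
p=1, q=1, r=1: 0
Satisfying count = 3

3


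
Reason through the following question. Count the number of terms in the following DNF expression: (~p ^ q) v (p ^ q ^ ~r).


A DNF formula is a disjunction of terms (conjunctions).
Terms are separated by v.
Counting the disjuncts: 2 terms.

2


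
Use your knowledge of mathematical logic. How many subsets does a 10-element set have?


The power set of a set with n elements has 2^n elements.
|P(S)| = 2^10 = 1024

1024


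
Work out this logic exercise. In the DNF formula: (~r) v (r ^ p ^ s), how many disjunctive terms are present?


A DNF formula is a disjunction of terms (conjunctions).
Terms are separated by v.
Counting the disjuncts: 2 terms.

2


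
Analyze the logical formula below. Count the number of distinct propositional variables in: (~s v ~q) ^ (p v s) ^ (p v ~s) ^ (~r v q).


Identify each variable that appears in the formula.
Variables found: p, q, r, s
Count = 4

4


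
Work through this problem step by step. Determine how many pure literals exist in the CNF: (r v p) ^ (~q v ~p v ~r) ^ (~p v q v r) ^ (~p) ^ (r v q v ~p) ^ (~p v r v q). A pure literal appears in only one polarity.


Check each variable for pure literal status:
p: mixed (not pure)
q: mixed (not pure)
r: mixed (not pure)
Pure literal count = 0

0


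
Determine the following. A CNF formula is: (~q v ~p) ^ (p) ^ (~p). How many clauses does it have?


A CNF formula is a conjunction of clauses.
Clauses are separated by ^.
Counting the conjuncts: 3 clauses.

3


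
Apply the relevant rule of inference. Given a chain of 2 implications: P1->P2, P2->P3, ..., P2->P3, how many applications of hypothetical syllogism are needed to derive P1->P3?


With 2 implications in a chain connecting 3 propositions:
P1->P2, P2->P3, ..., P2->P3
Steps needed = (number of implications) - 1 = 2 - 1 = 1

1


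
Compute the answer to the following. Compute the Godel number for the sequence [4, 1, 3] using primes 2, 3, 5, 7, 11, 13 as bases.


Encode each element as an exponent of the corresponding prime:
  2^4 = 16
  3^1 = 3
  5^3 = 125
Product = 16 * 3 * 125 = 6000

6000


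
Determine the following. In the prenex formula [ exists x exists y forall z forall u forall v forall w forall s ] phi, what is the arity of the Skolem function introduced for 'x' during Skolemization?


Quantifier prefix: exists x exists y forall z forall u forall v forall w forall s
'x' is existentially quantified at position 1.
No universal quantifiers precede it.
Skolem function arity = 0 (a Skolem constant)

0


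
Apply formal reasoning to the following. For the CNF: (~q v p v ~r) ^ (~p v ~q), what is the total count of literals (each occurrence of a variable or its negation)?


Counting literals in each clause:
Clause 1: 3 literal(s)
Clause 2: 2 literal(s)
Total = 5

5


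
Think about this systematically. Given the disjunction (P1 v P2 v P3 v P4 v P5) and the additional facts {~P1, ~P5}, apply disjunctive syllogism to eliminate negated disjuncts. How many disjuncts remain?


Original disjuncts (5): P1, P2, P3, P4, P5
Negated (eliminate): ~P1, ~P5
Remaining disjuncts: P2, P3, P4
Count = 5 - 2 = 3

3


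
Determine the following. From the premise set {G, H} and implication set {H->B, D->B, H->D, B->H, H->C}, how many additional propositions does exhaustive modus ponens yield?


Initial facts: {G, H}
Apply modus ponens to closure:
  H and H->B  =>  B
  H and H->D  =>  D
  H and H->C  =>  C
Final known: {B, C, D, G, H}
New propositions: {B, C, D}
Count = 3

3


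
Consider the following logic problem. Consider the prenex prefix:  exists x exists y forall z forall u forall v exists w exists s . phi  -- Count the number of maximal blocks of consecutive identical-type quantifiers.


Quantifier-type sequence: E E A A A E E  (A=forall, E=exists)
Group into maximal same-type runs:
  Ex2 | Ax3 | Ex2
Number of blocks = 3

3


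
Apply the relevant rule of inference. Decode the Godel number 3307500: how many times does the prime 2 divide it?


Factorize 3307500 by dividing by 2 repeatedly.
Division steps: 2 divides 3307500 exactly 2 time(s).
Exponent of 2 = 2

2


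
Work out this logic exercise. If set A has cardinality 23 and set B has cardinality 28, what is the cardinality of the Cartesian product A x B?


The Cartesian product A x B contains all ordered pairs (a, b).
|A x B| = |A| * |B| = 23 * 28 = 644

644
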